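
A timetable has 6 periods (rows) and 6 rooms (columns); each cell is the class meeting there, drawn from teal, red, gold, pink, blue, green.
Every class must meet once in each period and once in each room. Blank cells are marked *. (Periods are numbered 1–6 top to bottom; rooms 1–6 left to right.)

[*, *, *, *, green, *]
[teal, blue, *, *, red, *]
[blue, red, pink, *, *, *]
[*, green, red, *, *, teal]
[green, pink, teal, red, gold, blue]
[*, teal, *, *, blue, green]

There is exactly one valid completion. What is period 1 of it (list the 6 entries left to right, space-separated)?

pink gold blue teal green red

Period 1, room 2: period 1 has {green} and room 2 has {teal, red, pink, blue, green}, leaving only gold.
Period 1, room 3: period 1 has {gold, green} and room 3 has {teal, red, pink}, leaving only blue.
Period 3, room 5: period 3 has {red, pink, blue} and room 5 has {red, gold, blue, green}, leaving only teal.
Period 3, room 6: period 3 has {teal, red, pink, blue} and room 6 has {teal, blue, green}, leaving only gold.
Period 2, room 6: period 2 has {teal, red, blue} and room 6 has {teal, gold, blue, green}, leaving only pink.
Period 1, room 6: period 1 has {gold, blue, green} and room 6 has {teal, gold, pink, blue, green}, leaving only red.
Period 1, room 1: period 1 has {red, gold, blue, green} and room 1 has {teal, blue, green}, leaving only pink.
Period 1, room 4: period 1 has {red, gold, pink, blue, green} and room 4 has {red}, leaving only teal.
So period 1 reads: pink gold blue teal green red.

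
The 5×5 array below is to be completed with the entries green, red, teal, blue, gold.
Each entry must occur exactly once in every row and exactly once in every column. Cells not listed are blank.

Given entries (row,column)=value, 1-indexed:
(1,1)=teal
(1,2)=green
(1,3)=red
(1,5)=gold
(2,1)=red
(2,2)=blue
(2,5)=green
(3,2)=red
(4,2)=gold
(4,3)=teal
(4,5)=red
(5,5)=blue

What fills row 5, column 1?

gold

Row 1, column 4: row 1 has {green, red, teal, gold} and column 4 has {}, leaving only blue.
Row 2, column 3: row 2 has {green, red, blue} and column 3 has {red, teal}, leaving only gold.
Row 2, column 4: row 2 has {green, red, blue, gold} and column 4 has {blue}, leaving only teal.
Row 3, column 5: row 3 has {red} and column 5 has {green, red, blue, gold}, leaving only teal.
Row 4, column 4: row 4 has {red, teal, gold} and column 4 has {teal, blue}, leaving only green.
Row 3, column 4: row 3 has {red, teal} and column 4 has {green, teal, blue}, leaving only gold.
Row 4, column 1: row 4 has {green, red, teal, gold} and column 1 has {red, teal}, leaving only blue.
Row 3, column 1: row 3 has {red, teal, gold} and column 1 has {red, teal, blue}, leaving only green.
Row 5 already has {blue} and column 1 already has {green, red, teal, blue}, so row 5, column 1 must be gold.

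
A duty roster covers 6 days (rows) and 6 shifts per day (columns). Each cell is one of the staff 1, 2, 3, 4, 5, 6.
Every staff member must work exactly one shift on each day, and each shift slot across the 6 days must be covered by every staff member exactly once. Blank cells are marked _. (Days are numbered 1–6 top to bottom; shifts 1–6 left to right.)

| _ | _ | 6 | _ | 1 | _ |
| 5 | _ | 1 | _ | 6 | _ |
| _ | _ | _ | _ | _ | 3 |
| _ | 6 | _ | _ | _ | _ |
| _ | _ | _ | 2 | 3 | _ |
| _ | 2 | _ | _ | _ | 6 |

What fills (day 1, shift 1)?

Day 1, shift 1 is narrowed to {2, 3, 4}.
If it were 3, propagating the remaining blanks reaches a contradiction.
If it were 4, propagating the remaining blanks reaches a contradiction.
So day 1, shift 1 must be 2.

2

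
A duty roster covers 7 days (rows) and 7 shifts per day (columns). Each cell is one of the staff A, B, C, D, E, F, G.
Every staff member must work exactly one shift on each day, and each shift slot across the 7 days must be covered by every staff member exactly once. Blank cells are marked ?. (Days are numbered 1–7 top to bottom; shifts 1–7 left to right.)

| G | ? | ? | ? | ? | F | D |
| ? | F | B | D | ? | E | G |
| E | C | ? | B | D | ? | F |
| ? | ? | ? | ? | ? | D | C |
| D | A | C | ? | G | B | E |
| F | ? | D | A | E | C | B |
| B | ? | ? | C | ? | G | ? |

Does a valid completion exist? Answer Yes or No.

Yes

No day or shift among the givens repeats a symbol, and propagating forced cells runs into no contradiction.
One valid completion exists (for instance, G B A E C F D / C F B D A E G / E C G B D A F / A E F G B D C / D A C F G B E / F G D A E C B / B D E C F G A).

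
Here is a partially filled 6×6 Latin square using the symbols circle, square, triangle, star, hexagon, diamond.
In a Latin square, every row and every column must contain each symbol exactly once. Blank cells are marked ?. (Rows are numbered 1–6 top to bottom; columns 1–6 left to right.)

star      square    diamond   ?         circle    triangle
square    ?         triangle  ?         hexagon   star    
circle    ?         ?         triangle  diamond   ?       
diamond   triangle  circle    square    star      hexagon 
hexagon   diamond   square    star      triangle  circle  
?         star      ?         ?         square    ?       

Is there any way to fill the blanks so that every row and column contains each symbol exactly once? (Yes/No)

Yes

No row or column among the givens repeats a symbol, and propagating forced cells runs into no contradiction.
One valid completion exists (for instance, star square diamond hexagon circle triangle / square circle triangle diamond hexagon star / circle hexagon star triangle diamond square / diamond triangle circle square star hexagon / hexagon diamond square star triangle circle / triangle star hexagon circle square diamond).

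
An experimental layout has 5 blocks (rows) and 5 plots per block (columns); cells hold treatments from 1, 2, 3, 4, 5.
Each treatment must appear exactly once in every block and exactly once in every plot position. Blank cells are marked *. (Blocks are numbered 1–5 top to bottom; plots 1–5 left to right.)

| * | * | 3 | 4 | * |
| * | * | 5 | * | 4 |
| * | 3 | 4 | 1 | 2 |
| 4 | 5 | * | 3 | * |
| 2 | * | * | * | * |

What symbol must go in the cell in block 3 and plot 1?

Block 3 already has {1, 2, 3, 4} and plot 1 already has {2, 4}, so block 3, plot 1 must be 5.

5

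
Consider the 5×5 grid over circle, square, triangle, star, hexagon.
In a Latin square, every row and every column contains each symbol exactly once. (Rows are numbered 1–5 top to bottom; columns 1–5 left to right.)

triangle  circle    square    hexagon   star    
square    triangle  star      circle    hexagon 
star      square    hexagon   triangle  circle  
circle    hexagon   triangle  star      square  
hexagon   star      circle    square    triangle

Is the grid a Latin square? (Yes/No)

Yes

Each row is a permutation of the 5 symbols, and so is each column.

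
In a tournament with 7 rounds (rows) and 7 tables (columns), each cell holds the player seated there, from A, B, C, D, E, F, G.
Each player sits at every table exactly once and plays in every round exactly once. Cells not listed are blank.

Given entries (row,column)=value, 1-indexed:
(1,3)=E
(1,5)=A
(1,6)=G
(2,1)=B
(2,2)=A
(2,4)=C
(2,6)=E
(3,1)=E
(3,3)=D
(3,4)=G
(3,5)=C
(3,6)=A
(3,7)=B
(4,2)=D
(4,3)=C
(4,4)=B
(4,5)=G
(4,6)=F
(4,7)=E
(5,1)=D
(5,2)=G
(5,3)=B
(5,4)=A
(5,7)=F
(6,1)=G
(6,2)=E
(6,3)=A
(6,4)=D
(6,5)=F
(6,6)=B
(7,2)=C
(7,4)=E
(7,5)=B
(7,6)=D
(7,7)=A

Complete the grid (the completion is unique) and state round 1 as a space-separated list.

C B E F A G D

Round 1, table 4: round 1 has {A, E, G} and table 4 has {A, B, C, D, E, G}, leaving only F.
Round 1, table 1: round 1 has {A, E, F, G} and table 1 has {B, D, E, G}, leaving only C.
Round 1, table 2: round 1 has {A, C, E, F, G} and table 2 has {A, C, D, E, G}, leaving only B.
Round 1, table 7: round 1 has {A, B, C, E, F, G} and table 7 has {A, B, E, F}, leaving only D.
So round 1 reads: C B E F A G D.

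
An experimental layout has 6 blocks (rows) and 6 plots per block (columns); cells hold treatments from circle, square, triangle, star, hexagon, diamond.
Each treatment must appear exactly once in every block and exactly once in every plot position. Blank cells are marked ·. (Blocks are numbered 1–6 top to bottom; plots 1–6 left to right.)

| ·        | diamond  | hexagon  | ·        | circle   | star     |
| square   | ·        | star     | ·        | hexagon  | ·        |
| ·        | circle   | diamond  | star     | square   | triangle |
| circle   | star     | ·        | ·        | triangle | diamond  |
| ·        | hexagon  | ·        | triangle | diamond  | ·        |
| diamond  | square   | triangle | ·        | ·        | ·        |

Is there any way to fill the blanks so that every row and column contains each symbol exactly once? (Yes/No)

Yes

No block or plot among the givens repeats a symbol, and propagating forced cells runs into no contradiction.
One valid completion exists (for instance, triangle diamond hexagon square circle star / square triangle star diamond hexagon circle / hexagon circle diamond star square triangle / circle star square hexagon triangle diamond / star hexagon circle triangle diamond square / diamond square triangle circle star hexagon).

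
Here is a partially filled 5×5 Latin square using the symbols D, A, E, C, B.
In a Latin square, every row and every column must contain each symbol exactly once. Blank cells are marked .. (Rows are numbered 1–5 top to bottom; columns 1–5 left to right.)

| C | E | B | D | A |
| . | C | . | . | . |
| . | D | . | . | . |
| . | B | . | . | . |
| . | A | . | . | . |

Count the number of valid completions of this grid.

Row 2, column 1: eliminating its row and column leaves {D, A, E, B}.
Row 2, column 3: eliminating its row and column leaves {D, A, E}.
Row 2, column 4: eliminating its row and column leaves {A, E, B}.
Row 2, column 5: eliminating its row and column leaves {D, E, B}.
Row 3, column 1: eliminating its row and column leaves {A, E, B}.
Row 3, column 3: eliminating its row and column leaves {A, E, C}.
Row 3, column 4: eliminating its row and column leaves {A, E, C, B}.
Row 3, column 5: eliminating its row and column leaves {E, C, B}.
Row 4, column 1: eliminating its row and column leaves {D, A, E}.
Row 4, column 3: eliminating its row and column leaves {D, A, E, C}.
Row 4, column 4: eliminating its row and column leaves {A, E, C}.
Row 4, column 5: eliminating its row and column leaves {D, E, C}.
Row 5, column 1: eliminating its row and column leaves {D, E, B}.
Row 5, column 3: eliminating its row and column leaves {D, E, C}.
Row 5, column 4: eliminating its row and column leaves {E, C, B}.
Row 5, column 5: eliminating its row and column leaves {D, E, C, B}.
Enumerating the assignments across these blanks that avoid any row or column repeat gives 56 completions.

56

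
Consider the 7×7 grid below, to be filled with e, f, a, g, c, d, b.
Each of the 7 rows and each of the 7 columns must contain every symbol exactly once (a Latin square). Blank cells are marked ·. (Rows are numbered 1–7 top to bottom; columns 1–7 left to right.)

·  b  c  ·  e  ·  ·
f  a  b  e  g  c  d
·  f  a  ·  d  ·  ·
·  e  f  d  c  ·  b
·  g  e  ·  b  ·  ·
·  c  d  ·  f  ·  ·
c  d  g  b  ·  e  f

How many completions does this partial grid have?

Row 1, column 1: eliminating its row and column leaves {a, g, d}.
Row 1, column 4: eliminating its row and column leaves {f, a, g}.
Row 1, column 6: eliminating its row and column leaves {f, a, g, d}.
Row 1, column 7: eliminating its row and column leaves {a, g}.
Row 3, column 1: eliminating its row and column leaves {e, g, b}.
Row 3, column 4: eliminating its row and column leaves {g, c}.
Row 3, column 6: eliminating its row and column leaves {g, b}.
Row 3, column 7: eliminating its row and column leaves {e, g, c}.
Row 4, column 1: eliminating its row and column leaves {a, g}.
Row 4, column 6: eliminating its row and column leaves {a, g}.
Row 5, column 1: eliminating its row and column leaves {a, d}.
Row 5, column 4: eliminating its row and column leaves {f, a, c}.
Row 5, column 6: eliminating its row and column leaves {f, a, d}.
Row 5, column 7: eliminating its row and column leaves {a, c}.
Row 6, column 1: eliminating its row and column leaves {e, a, g, b}.
Row 6, column 4: eliminating its row and column leaves {a, g}.
Row 6, column 6: eliminating its row and column leaves {a, g, b}.
Row 6, column 7: eliminating its row and column leaves {e, a, g}.
Row 7, column 5: eliminating its row and column leaves {a}.
Enumerating the assignments across these blanks that avoid any row or column repeat gives 6 completions.

6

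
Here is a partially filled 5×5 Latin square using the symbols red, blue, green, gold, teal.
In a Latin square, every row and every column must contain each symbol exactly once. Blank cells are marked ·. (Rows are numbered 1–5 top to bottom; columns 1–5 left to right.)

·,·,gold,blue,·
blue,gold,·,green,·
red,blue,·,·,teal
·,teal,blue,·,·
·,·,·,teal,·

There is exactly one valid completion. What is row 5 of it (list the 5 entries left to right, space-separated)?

Row 2, column 5: row 2 has {blue, green, gold} and column 5 has {teal}, leaving only red.
Row 1, column 5: row 1 has {blue, gold} and column 5 has {red, teal}, leaving only green.
Row 1, column 1: row 1 has {blue, green, gold} and column 1 has {red, blue}, leaving only teal.
Row 1, column 2: row 1 has {blue, green, gold, teal} and column 2 has {blue, gold, teal}, leaving only red.
Row 5, column 2: row 5 has {teal} and column 2 has {red, blue, gold, teal}, leaving only green.
Row 5, column 1: row 5 has {green, teal} and column 1 has {red, blue, teal}, leaving only gold.
Row 5, column 3: row 5 has {green, gold, teal} and column 3 has {blue, gold}, leaving only red.
Row 5, column 5: row 5 has {red, green, gold, teal} and column 5 has {red, green, teal}, leaving only blue.
So row 5 reads: gold green red teal blue.

gold green red teal blue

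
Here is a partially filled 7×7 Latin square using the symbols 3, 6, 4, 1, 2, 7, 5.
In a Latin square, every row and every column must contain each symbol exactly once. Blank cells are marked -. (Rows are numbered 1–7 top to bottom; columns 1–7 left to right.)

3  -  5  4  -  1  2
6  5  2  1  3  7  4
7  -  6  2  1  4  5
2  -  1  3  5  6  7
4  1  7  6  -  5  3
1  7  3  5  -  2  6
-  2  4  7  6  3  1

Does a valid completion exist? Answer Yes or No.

Yes

No row or column among the givens repeats a symbol, and propagating forced cells runs into no contradiction.
One valid completion exists (for instance, 3 6 5 4 7 1 2 / 6 5 2 1 3 7 4 / 7 3 6 2 1 4 5 / 2 4 1 3 5 6 7 / 4 1 7 6 2 5 3 / 1 7 3 5 4 2 6 / 5 2 4 7 6 3 1).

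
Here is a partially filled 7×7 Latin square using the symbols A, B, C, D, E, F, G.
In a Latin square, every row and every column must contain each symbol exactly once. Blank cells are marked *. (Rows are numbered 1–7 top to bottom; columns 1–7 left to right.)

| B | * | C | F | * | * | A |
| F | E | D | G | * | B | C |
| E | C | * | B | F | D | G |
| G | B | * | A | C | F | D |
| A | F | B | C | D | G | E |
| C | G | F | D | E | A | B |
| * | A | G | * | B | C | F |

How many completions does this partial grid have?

1

Row 1, column 2: eliminating its row and column leaves {D}.
Row 1, column 5: eliminating its row and column leaves {G}.
Row 1, column 6: eliminating its row and column leaves {E}.
Row 2, column 5: eliminating its row and column leaves {A}.
Row 3, column 3: eliminating its row and column leaves {A}.
Row 4, column 3: eliminating its row and column leaves {E}.
Row 7, column 1: eliminating its row and column leaves {D}.
Row 7, column 4: eliminating its row and column leaves {E}.
Only one assignment across all blanks avoids any row or column repeat, giving 1 completion.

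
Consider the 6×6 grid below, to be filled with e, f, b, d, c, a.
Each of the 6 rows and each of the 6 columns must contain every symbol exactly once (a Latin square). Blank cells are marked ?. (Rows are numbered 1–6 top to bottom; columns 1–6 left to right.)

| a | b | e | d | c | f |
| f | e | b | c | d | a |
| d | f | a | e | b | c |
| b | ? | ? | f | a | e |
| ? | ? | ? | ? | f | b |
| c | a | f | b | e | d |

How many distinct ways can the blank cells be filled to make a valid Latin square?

2

Row 4, column 2: eliminating its row and column leaves {d, c}.
Row 4, column 3: eliminating its row and column leaves {d, c}.
Row 5, column 1: eliminating its row and column leaves {e}.
Row 5, column 2: eliminating its row and column leaves {d, c}.
Row 5, column 3: eliminating its row and column leaves {d, c}.
Row 5, column 4: eliminating its row and column leaves {a}.
Enumerating the assignments across these blanks that avoid any row or column repeat gives 2 completions.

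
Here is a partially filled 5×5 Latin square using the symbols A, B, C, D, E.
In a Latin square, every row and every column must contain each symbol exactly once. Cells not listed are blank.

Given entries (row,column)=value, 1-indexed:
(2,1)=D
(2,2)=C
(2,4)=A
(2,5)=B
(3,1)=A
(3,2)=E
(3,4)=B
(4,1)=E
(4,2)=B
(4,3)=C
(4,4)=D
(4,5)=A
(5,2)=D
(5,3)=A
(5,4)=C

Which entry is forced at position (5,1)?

B

Row 5 already has {A, C, D} and column 1 already has {A, D, E}, so row 5, column 1 must be B.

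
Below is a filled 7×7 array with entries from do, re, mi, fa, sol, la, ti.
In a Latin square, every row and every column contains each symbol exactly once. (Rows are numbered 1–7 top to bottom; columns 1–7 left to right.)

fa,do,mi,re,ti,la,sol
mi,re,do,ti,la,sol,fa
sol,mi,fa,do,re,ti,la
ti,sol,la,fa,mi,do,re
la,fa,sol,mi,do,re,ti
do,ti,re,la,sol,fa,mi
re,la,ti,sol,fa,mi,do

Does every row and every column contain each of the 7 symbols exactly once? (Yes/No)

Each row is a permutation of the 7 symbols, and so is each column.

Yes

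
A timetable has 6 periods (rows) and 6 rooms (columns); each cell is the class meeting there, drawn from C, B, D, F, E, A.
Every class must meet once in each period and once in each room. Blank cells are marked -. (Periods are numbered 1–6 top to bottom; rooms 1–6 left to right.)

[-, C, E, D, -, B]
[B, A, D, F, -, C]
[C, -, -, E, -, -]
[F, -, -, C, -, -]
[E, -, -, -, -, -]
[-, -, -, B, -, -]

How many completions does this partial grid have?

14

Period 1, room 1: eliminating its period and room leaves {A}.
Period 1, room 5: eliminating its period and room leaves {F, A}.
Period 2, room 5: eliminating its period and room leaves {E}.
Period 3, room 2: eliminating its period and room leaves {B, D, F}.
Period 3, room 3: eliminating its period and room leaves {B, F, A}.
Period 3, room 5: eliminating its period and room leaves {B, D, F, A}.
Period 3, room 6: eliminating its period and room leaves {D, F, A}.
Period 4, room 2: eliminating its period and room leaves {B, D, E}.
Period 4, room 3: eliminating its period and room leaves {B, A}.
Period 4, room 5: eliminating its period and room leaves {B, D, E, A}.
Period 4, room 6: eliminating its period and room leaves {D, E, A}.
Period 5, room 2: eliminating its period and room leaves {B, D, F}.
Period 5, room 3: eliminating its period and room leaves {C, B, F, A}.
Period 5, room 4: eliminating its period and room leaves {A}.
Period 5, room 5: eliminating its period and room leaves {C, B, D, F, A}.
Period 5, room 6: eliminating its period and room leaves {D, F, A}.
Period 6, room 1: eliminating its period and room leaves {D, A}.
Period 6, room 2: eliminating its period and room leaves {D, F, E}.
Period 6, room 3: eliminating its period and room leaves {C, F, A}.
Period 6, room 5: eliminating its period and room leaves {C, D, F, E, A}.
Period 6, room 6: eliminating its period and room leaves {D, F, E, A}.
Enumerating the assignments across these blanks that avoid any period or room repeat gives 14 completions.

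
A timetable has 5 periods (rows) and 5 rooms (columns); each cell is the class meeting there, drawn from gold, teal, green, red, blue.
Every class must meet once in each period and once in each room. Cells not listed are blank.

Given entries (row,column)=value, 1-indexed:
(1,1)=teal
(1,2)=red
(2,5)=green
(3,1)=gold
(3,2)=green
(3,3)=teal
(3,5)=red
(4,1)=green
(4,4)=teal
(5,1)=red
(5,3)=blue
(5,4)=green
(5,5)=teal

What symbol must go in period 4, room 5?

Period 2, room 1: period 2 has {green} and room 1 has {gold, teal, green, red}, leaving only blue.
Period 3, room 4: period 3 has {gold, teal, green, red} and room 4 has {teal, green}, leaving only blue.
Period 1, room 4: period 1 has {teal, red} and room 4 has {teal, green, blue}, leaving only gold.
Period 1, room 3: period 1 has {gold, teal, red} and room 3 has {teal, blue}, leaving only green.
Period 1, room 5: period 1 has {gold, teal, green, red} and room 5 has {teal, green, red}, leaving only blue.
Period 4 already has {teal, green} and room 5 already has {teal, green, red, blue}, so period 4, room 5 must be gold.

gold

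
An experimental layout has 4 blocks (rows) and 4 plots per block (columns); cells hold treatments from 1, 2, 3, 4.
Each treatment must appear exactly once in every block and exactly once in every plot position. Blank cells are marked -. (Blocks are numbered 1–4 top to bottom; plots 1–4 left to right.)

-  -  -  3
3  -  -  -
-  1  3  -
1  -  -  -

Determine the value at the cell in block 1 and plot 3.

Block 1, plot 3 is narrowed to {1, 2, 4}.
If it were 2, then block 1, plot 2 would be left with no valid symbol.
If it were 4, then block 1, plot 2 would be left with no valid symbol.
So block 1, plot 3 must be 1.

1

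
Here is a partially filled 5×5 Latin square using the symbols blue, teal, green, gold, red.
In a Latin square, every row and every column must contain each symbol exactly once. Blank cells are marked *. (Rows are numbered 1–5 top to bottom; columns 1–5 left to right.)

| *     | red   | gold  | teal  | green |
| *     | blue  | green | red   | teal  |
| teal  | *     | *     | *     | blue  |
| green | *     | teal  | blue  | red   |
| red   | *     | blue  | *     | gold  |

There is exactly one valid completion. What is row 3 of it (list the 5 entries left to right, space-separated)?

teal green red gold blue

Row 3, column 3: row 3 has {blue, teal} and column 3 has {blue, teal, green, gold}, leaving only red.
Row 1, column 1: row 1 has {teal, green, gold, red} and column 1 has {teal, green, red}, leaving only blue.
Row 2, column 1: row 2 has {blue, teal, green, red} and column 1 has {blue, teal, green, red}, leaving only gold.
Row 4, column 2: row 4 has {blue, teal, green, red} and column 2 has {blue, red}, leaving only gold.
Row 3, column 2: row 3 has {blue, teal, red} and column 2 has {blue, gold, red}, leaving only green.
Row 3, column 4: row 3 has {blue, teal, green, red} and column 4 has {blue, teal, red}, leaving only gold.
So row 3 reads: teal green red gold blue.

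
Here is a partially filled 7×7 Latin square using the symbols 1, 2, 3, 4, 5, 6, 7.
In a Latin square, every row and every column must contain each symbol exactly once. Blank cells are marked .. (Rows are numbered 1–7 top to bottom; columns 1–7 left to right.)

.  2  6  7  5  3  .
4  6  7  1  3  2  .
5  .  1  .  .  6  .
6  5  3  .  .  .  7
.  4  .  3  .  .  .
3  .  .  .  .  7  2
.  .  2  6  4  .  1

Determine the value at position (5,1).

2

Row 1, column 1: row 1 has {2, 3, 5, 6, 7} and column 1 has {3, 4, 5, 6}, leaving only 1.
Row 1, column 7: row 1 has {1, 2, 3, 5, 6, 7} and column 7 has {1, 2, 7}, leaving only 4.
Row 2, column 7: row 2 has {1, 2, 3, 4, 6, 7} and column 7 has {1, 2, 4, 7}, leaving only 5.
Row 3, column 7: row 3 has {1, 5, 6} and column 7 has {1, 2, 4, 5, 7}, leaving only 3.
Row 3, column 2: row 3 has {1, 3, 5, 6} and column 2 has {2, 4, 5, 6}, leaving only 7.
Row 3, column 5: row 3 has {1, 3, 5, 6, 7} and column 5 has {3, 4, 5}, leaving only 2.
Row 3, column 4: row 3 has {1, 2, 3, 5, 6, 7} and column 4 has {1, 3, 6, 7}, leaving only 4.
Row 4, column 4: row 4 has {3, 5, 6, 7} and column 4 has {1, 3, 4, 6, 7}, leaving only 2.
Row 4, column 5: row 4 has {2, 3, 5, 6, 7} and column 5 has {2, 3, 4, 5}, leaving only 1.
Row 4, column 6: row 4 has {1, 2, 3, 5, 6, 7} and column 6 has {2, 3, 6, 7}, leaving only 4.
Row 5, column 3: row 5 has {3, 4} and column 3 has {1, 2, 3, 6, 7}, leaving only 5.
Row 5, column 6: row 5 has {3, 4, 5} and column 6 has {2, 3, 4, 6, 7}, leaving only 1.
Row 5, column 7: row 5 has {1, 3, 4, 5} and column 7 has {1, 2, 3, 4, 5, 7}, leaving only 6.
Row 5, column 5: row 5 has {1, 3, 4, 5, 6} and column 5 has {1, 2, 3, 4, 5}, leaving only 7.
Row 5 already has {1, 3, 4, 5, 6, 7} and column 1 already has {1, 3, 4, 5, 6}, so row 5, column 1 must be 2.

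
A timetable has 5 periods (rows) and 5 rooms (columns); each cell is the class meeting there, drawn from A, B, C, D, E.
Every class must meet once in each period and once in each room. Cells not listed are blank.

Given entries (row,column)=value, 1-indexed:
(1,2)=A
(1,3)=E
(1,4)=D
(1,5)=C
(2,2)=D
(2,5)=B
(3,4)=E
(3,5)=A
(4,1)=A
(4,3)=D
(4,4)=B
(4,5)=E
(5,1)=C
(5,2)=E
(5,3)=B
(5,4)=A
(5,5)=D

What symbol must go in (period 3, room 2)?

B

Period 1, room 1: period 1 has {A, C, D, E} and room 1 has {A, C}, leaving only B.
Period 2, room 1: period 2 has {B, D} and room 1 has {A, B, C}, leaving only E.
Period 2, room 4: period 2 has {B, D, E} and room 4 has {A, B, D, E}, leaving only C.
Period 2, room 3: period 2 has {B, C, D, E} and room 3 has {B, D, E}, leaving only A.
Period 3, room 1: period 3 has {A, E} and room 1 has {A, B, C, E}, leaving only D.
Period 3, room 3: period 3 has {A, D, E} and room 3 has {A, B, D, E}, leaving only C.
Period 3 already has {A, C, D, E} and room 2 already has {A, D, E}, so period 3, room 2 must be B.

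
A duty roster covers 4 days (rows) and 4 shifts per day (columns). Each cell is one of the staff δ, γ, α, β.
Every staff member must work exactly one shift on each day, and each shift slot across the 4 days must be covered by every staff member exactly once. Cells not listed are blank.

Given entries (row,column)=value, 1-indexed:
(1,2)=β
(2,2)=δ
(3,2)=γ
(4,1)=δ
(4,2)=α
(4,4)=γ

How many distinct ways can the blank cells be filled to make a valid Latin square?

Day 1, shift 1: eliminating its day and shift leaves {γ, α}.
Day 1, shift 3: eliminating its day and shift leaves {δ, γ, α}.
Day 1, shift 4: eliminating its day and shift leaves {δ, α}.
Day 2, shift 1: eliminating its day and shift leaves {γ, α, β}.
Day 2, shift 3: eliminating its day and shift leaves {γ, α, β}.
Day 2, shift 4: eliminating its day and shift leaves {α, β}.
Day 3, shift 1: eliminating its day and shift leaves {α, β}.
Day 3, shift 3: eliminating its day and shift leaves {δ, α, β}.
Day 3, shift 4: eliminating its day and shift leaves {δ, α, β}.
Day 4, shift 3: eliminating its day and shift leaves {β}.
Enumerating the assignments across these blanks that avoid any day or shift repeat gives 4 completions.

4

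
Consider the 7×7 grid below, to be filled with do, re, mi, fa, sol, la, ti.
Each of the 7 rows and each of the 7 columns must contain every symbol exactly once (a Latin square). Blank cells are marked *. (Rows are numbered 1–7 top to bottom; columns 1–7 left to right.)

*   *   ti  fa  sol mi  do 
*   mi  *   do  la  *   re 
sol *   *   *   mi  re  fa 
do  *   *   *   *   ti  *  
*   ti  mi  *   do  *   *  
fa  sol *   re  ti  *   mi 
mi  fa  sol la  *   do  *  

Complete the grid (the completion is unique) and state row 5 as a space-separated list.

re ti mi sol do fa la

Row 5, column 4: row 5 has {do, mi, ti} and column 4 has {do, re, fa, la}, leaving only sol.
Row 5, column 7: row 5 has {do, mi, sol, ti} and column 7 has {do, re, mi, fa}, leaving only la.
Row 5, column 1: row 5 has {do, mi, sol, la, ti} and column 1 has {do, mi, fa, sol}, leaving only re.
Row 5, column 6: row 5 has {do, re, mi, sol, la, ti} and column 6 has {do, re, mi, ti}, leaving only fa.
So row 5 reads: re ti mi sol do fa la.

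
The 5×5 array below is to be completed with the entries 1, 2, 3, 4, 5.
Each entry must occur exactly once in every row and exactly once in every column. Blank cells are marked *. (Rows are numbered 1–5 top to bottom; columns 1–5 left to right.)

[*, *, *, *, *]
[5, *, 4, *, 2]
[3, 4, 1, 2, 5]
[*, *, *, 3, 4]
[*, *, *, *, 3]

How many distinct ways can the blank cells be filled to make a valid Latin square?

Row 1, column 1: eliminating its row and column leaves {1, 2, 4}.
Row 1, column 2: eliminating its row and column leaves {1, 2, 3, 5}.
Row 1, column 3: eliminating its row and column leaves {2, 3, 5}.
Row 1, column 4: eliminating its row and column leaves {1, 4, 5}.
Row 1, column 5: eliminating its row and column leaves {1}.
Row 2, column 2: eliminating its row and column leaves {1, 3}.
Row 2, column 4: eliminating its row and column leaves {1}.
Row 4, column 1: eliminating its row and column leaves {1, 2}.
Row 4, column 2: eliminating its row and column leaves {1, 2, 5}.
Row 4, column 3: eliminating its row and column leaves {2, 5}.
Row 5, column 1: eliminating its row and column leaves {1, 2, 4}.
Row 5, column 2: eliminating its row and column leaves {1, 2, 5}.
Row 5, column 3: eliminating its row and column leaves {2, 5}.
Row 5, column 4: eliminating its row and column leaves {1, 4, 5}.
Enumerating the assignments across these blanks that avoid any row or column repeat gives 3 completions.

3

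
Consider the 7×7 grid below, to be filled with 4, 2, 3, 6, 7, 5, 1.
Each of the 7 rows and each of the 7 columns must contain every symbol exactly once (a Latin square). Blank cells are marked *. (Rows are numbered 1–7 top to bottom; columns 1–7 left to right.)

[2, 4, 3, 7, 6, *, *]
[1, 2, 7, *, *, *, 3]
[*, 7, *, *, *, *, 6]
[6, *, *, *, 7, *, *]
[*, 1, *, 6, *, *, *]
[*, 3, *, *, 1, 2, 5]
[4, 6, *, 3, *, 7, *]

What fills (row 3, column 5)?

Row 1, column 7: row 1 has {4, 2, 3, 6, 7} and column 7 has {3, 6, 5}, leaving only 1.
Row 1, column 6: row 1 has {4, 2, 3, 6, 7, 1} and column 6 has {2, 7}, leaving only 5.
Row 4, column 2: row 4 has {6, 7} and column 2 has {4, 2, 3, 6, 7, 1}, leaving only 5.
Row 6, column 1: row 6 has {2, 3, 5, 1} and column 1 has {4, 2, 6, 1}, leaving only 7.
Row 6, column 4: row 6 has {2, 3, 7, 5, 1} and column 4 has {3, 6, 7}, leaving only 4.
Row 2, column 4: row 2 has {2, 3, 7, 1} and column 4 has {4, 3, 6, 7}, leaving only 5.
Row 2, column 5: row 2 has {2, 3, 7, 5, 1} and column 5 has {6, 7, 1}, leaving only 4.
Row 2, column 6: row 2 has {4, 2, 3, 7, 5, 1} and column 6 has {2, 7, 5}, leaving only 6.
Row 6, column 3: row 6 has {4, 2, 3, 7, 5, 1} and column 3 has {3, 7}, leaving only 6.
Row 7, column 7: row 7 has {4, 3, 6, 7} and column 7 has {3, 6, 5, 1}, leaving only 2.
Row 4, column 7: row 4 has {6, 7, 5} and column 7 has {2, 3, 6, 5, 1}, leaving only 4.
Row 5, column 7: row 5 has {6, 1} and column 7 has {4, 2, 3, 6, 5, 1}, leaving only 7.
Row 7, column 5: row 7 has {4, 2, 3, 6, 7} and column 5 has {4, 6, 7, 1}, leaving only 5.
Row 7, column 3: row 7 has {4, 2, 3, 6, 7, 5} and column 3 has {3, 6, 7}, leaving only 1.
Row 4, column 3: row 4 has {4, 6, 7, 5} and column 3 has {3, 6, 7, 1}, leaving only 2.
Row 4, column 4: row 4 has {4, 2, 6, 7, 5} and column 4 has {4, 3, 6, 7, 5}, leaving only 1.
Row 3, column 4: row 3 has {6, 7} and column 4 has {4, 3, 6, 7, 5, 1}, leaving only 2.
Row 3 already has {2, 6, 7} and column 5 already has {4, 6, 7, 5, 1}, so row 3, column 5 must be 3.

3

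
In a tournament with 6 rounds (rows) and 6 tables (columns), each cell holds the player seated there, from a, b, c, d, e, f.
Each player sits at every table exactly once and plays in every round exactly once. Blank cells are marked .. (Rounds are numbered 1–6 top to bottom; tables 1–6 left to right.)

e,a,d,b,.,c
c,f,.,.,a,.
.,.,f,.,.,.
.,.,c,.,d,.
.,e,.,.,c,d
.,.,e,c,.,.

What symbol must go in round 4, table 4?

e

Round 1, table 5: round 1 has {a, b, c, d, e} and table 5 has {a, c, d}, leaving only f.
Round 2, table 3: round 2 has {a, c, f} and table 3 has {c, d, e, f}, leaving only b.
Round 2, table 6: round 2 has {a, b, c, f} and table 6 has {c, d}, leaving only e.
Round 2, table 4: round 2 has {a, b, c, e, f} and table 4 has {b, c}, leaving only d.
Round 4, table 2: round 4 has {c, d} and table 2 has {a, e, f}, leaving only b.
Round 5, table 3: round 5 has {c, d, e} and table 3 has {b, c, d, e, f}, leaving only a.
Round 5, table 4: round 5 has {a, c, d, e} and table 4 has {b, c, d}, leaving only f.
Round 5, table 1: round 5 has {a, c, d, e, f} and table 1 has {c, e}, leaving only b.
Round 6, table 2: round 6 has {c, e} and table 2 has {a, b, e, f}, leaving only d.
Round 3, table 2: round 3 has {f} and table 2 has {a, b, d, e, f}, leaving only c.
Round 6, table 5: round 6 has {c, d, e} and table 5 has {a, c, d, f}, leaving only b.
Round 3, table 5: round 3 has {c, f} and table 5 has {a, b, c, d, f}, leaving only e.
Round 3, table 4: round 3 has {c, e, f} and table 4 has {b, c, d, f}, leaving only a.
Round 4 already has {b, c, d} and table 4 already has {a, b, c, d, f}, so round 4, table 4 must be e.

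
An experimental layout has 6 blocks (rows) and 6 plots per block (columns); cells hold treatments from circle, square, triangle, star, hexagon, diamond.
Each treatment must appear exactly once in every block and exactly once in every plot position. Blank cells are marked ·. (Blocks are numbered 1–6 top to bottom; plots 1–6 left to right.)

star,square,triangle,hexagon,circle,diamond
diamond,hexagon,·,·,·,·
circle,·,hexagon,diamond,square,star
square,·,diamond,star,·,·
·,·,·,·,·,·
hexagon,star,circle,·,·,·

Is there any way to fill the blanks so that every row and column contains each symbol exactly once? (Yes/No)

Yes

No block or plot among the givens repeats a symbol, and propagating forced cells runs into no contradiction.
One valid completion exists (for instance, star square triangle hexagon circle diamond / diamond hexagon square triangle star circle / circle triangle hexagon diamond square star / square circle diamond star triangle hexagon / triangle diamond star circle hexagon square / hexagon star circle square diamond triangle).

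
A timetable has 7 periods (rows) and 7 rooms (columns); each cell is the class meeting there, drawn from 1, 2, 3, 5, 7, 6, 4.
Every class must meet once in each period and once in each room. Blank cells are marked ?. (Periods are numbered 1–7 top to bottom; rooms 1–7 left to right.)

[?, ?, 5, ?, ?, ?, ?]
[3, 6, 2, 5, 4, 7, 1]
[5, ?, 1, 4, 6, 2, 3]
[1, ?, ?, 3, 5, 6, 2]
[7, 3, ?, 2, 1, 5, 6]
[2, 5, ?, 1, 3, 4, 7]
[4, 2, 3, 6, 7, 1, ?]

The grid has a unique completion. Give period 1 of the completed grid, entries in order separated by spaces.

Period 1, room 1: period 1 has {5} and room 1 has {1, 2, 3, 5, 7, 4}, leaving only 6.
Period 1, room 4: period 1 has {5, 6} and room 4 has {1, 2, 3, 5, 6, 4}, leaving only 7.
Period 1, room 5: period 1 has {5, 7, 6} and room 5 has {1, 3, 5, 7, 6, 4}, leaving only 2.
Period 1, room 6: period 1 has {2, 5, 7, 6} and room 6 has {1, 2, 5, 7, 6, 4}, leaving only 3.
Period 1, room 7: period 1 has {2, 3, 5, 7, 6} and room 7 has {1, 2, 3, 7, 6}, leaving only 4.
Period 1, room 2: period 1 has {2, 3, 5, 7, 6, 4} and room 2 has {2, 3, 5, 6}, leaving only 1.
So period 1 reads: 6 1 5 7 2 3 4.

6 1 5 7 2 3 4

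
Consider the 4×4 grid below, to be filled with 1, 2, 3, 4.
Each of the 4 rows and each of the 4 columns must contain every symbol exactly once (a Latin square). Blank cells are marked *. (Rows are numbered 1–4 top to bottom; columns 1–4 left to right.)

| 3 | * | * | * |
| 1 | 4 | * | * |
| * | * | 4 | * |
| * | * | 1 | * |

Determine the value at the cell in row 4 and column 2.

Row 1, column 3: row 1 has {3} and column 3 has {1, 4}, leaving only 2.
Row 1, column 2: row 1 has {2, 3} and column 2 has {4}, leaving only 1.
Row 1, column 4: row 1 has {1, 2, 3} and column 4 has {}, leaving only 4.
Row 2, column 3: row 2 has {1, 4} and column 3 has {1, 2, 4}, leaving only 3.
Row 2, column 4: row 2 has {1, 3, 4} and column 4 has {4}, leaving only 2.
Row 3, column 1: row 3 has {4} and column 1 has {1, 3}, leaving only 2.
Row 3, column 2: row 3 has {2, 4} and column 2 has {1, 4}, leaving only 3.
Row 4 already has {1} and column 2 already has {1, 3, 4}, so row 4, column 2 must be 2.

2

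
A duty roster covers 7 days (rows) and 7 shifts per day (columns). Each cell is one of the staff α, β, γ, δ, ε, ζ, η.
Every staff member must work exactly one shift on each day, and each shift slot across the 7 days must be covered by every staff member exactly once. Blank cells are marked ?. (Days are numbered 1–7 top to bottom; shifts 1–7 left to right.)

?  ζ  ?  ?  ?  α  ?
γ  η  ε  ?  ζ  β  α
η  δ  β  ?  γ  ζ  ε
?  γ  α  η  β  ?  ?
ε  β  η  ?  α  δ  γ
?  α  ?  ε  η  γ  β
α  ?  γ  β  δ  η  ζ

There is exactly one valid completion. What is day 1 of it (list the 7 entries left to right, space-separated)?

Day 1, shift 3: day 1 has {α, ζ} and shift 3 has {α, β, γ, ε, η}, leaving only δ.
Day 1, shift 1: day 1 has {α, δ, ζ} and shift 1 has {α, γ, ε, η}, leaving only β.
Day 1, shift 4: day 1 has {α, β, δ, ζ} and shift 4 has {β, ε, η}, leaving only γ.
Day 1, shift 5: day 1 has {α, β, γ, δ, ζ} and shift 5 has {α, β, γ, δ, ζ, η}, leaving only ε.
Day 1, shift 7: day 1 has {α, β, γ, δ, ε, ζ} and shift 7 has {α, β, γ, ε, ζ}, leaving only η.
So day 1 reads: β ζ δ γ ε α η.

β ζ δ γ ε α η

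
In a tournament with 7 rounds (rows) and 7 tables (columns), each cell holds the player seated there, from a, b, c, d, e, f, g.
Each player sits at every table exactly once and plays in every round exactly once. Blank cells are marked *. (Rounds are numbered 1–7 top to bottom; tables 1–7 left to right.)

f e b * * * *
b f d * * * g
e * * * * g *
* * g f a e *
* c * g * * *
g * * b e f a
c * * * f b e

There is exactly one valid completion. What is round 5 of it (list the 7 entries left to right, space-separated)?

Round 2, table 5: round 2 has {b, d, f, g} and table 5 has {a, e, f}, leaving only c.
Round 2, table 6: round 2 has {b, c, d, f, g} and table 6 has {b, e, f, g}, leaving only a.
Round 5, table 6: round 5 has {c, g} and table 6 has {a, b, e, f, g}, leaving only d.
Round 5, table 1: round 5 has {c, d, g} and table 1 has {b, c, e, f, g}, leaving only a.
Round 5, table 5: round 5 has {a, c, d, g} and table 5 has {a, c, e, f}, leaving only b.
Round 5, table 7: round 5 has {a, b, c, d, g} and table 7 has {a, e, g}, leaving only f.
Round 5, table 3: round 5 has {a, b, c, d, f, g} and table 3 has {b, d, g}, leaving only e.
So round 5 reads: a c e g b d f.

a c e g b d f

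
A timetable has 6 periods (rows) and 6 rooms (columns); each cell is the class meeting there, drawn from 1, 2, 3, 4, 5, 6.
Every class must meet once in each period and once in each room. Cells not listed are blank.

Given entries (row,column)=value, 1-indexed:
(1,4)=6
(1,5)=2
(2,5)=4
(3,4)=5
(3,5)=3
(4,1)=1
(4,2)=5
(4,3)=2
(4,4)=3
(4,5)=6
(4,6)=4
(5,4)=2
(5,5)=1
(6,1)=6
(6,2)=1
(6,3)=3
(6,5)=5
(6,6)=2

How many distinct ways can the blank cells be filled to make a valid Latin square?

Period 1, room 1: eliminating its period and room leaves {3, 4, 5}.
Period 1, room 2: eliminating its period and room leaves {3, 4}.
Period 1, room 3: eliminating its period and room leaves {1, 4, 5}.
Period 1, room 6: eliminating its period and room leaves {1, 3, 5}.
Period 2, room 1: eliminating its period and room leaves {2, 3, 5}.
Period 2, room 2: eliminating its period and room leaves {2, 3, 6}.
Period 2, room 3: eliminating its period and room leaves {1, 5, 6}.
Period 2, room 4: eliminating its period and room leaves {1}.
Period 2, room 6: eliminating its period and room leaves {1, 3, 5, 6}.
Period 3, room 1: eliminating its period and room leaves {2, 4}.
Period 3, room 2: eliminating its period and room leaves {2, 4, 6}.
Period 3, room 3: eliminating its period and room leaves {1, 4, 6}.
Period 3, room 6: eliminating its period and room leaves {1, 6}.
Period 5, room 1: eliminating its period and room leaves {3, 4, 5}.
Period 5, room 2: eliminating its period and room leaves {3, 4, 6}.
Period 5, room 3: eliminating its period and room leaves {4, 5, 6}.
Period 5, room 6: eliminating its period and room leaves {3, 5, 6}.
Period 6, room 4: eliminating its period and room leaves {4}.
Enumerating the assignments across these blanks that avoid any period or room repeat gives 14 completions.

14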